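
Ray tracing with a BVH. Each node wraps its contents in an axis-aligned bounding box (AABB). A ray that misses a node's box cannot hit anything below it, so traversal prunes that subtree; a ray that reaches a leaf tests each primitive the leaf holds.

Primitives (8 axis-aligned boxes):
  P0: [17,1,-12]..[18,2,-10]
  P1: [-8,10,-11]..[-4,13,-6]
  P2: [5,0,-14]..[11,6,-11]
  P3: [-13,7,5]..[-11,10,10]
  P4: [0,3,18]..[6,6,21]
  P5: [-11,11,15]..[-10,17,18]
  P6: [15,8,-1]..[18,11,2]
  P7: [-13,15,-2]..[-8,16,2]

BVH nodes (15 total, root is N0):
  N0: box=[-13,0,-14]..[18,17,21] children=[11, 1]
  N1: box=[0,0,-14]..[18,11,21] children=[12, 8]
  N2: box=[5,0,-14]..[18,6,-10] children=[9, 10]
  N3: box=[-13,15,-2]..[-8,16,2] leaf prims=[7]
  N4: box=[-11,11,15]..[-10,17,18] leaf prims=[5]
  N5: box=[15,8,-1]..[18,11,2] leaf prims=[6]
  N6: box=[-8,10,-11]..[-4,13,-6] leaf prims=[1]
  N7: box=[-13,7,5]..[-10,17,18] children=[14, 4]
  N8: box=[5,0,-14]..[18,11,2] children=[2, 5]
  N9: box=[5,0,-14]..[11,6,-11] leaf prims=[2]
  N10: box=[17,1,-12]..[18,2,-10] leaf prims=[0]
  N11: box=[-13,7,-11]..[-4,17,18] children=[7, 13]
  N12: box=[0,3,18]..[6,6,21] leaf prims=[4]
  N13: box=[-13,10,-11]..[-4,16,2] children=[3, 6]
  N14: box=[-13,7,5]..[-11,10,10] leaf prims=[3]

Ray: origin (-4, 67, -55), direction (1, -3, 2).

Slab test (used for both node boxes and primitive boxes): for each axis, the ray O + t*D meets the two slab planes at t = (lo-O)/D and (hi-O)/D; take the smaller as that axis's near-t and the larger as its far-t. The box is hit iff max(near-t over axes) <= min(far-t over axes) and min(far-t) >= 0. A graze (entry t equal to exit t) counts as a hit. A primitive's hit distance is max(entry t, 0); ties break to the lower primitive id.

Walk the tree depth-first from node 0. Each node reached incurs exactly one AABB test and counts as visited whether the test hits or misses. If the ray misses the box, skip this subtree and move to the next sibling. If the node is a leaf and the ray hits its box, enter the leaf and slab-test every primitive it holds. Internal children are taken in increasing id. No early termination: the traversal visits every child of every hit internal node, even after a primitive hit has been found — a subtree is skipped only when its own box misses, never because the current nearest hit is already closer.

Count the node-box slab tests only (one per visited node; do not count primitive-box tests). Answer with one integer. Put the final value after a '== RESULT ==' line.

Trace the traversal:
N0 x:[-9,22] y:[50/3,67/3] z:[41/2,38] -> hit [41/2,22], descend [1, 11]
  N1 x:[4,22] y:[56/3,67/3] z:[41/2,38] -> hit [41/2,22], descend [8, 12]
    N8 x:[9,22] y:[56/3,67/3] z:[41/2,57/2] -> hit [41/2,22], descend [2, 5]
      N2 x:[9,22] y:[61/3,67/3] z:[41/2,45/2] -> hit [41/2,22], descend [9, 10]
        N9 x:[9,15] y:[61/3,67/3] z:[41/2,22] -> miss, prune
        N10 x:[21,22] y:[65/3,22] z:[43/2,45/2] -> hit [65/3,22] leaf, test {P0@t=65/3}
      N5 x:[19,22] y:[56/3,59/3] z:[27,57/2] -> miss, prune
    N12 x:[4,10] y:[61/3,64/3] z:[73/2,38] -> miss, prune
  N11 x:[-9,0] y:[50/3,20] z:[22,73/2] -> miss, prune

Visited [0, 1, 8, 2, 9, 10, 5, 12, 11]. Tests: 9 box, 1 leaf. Nearest: P0.

== RESULT ==
9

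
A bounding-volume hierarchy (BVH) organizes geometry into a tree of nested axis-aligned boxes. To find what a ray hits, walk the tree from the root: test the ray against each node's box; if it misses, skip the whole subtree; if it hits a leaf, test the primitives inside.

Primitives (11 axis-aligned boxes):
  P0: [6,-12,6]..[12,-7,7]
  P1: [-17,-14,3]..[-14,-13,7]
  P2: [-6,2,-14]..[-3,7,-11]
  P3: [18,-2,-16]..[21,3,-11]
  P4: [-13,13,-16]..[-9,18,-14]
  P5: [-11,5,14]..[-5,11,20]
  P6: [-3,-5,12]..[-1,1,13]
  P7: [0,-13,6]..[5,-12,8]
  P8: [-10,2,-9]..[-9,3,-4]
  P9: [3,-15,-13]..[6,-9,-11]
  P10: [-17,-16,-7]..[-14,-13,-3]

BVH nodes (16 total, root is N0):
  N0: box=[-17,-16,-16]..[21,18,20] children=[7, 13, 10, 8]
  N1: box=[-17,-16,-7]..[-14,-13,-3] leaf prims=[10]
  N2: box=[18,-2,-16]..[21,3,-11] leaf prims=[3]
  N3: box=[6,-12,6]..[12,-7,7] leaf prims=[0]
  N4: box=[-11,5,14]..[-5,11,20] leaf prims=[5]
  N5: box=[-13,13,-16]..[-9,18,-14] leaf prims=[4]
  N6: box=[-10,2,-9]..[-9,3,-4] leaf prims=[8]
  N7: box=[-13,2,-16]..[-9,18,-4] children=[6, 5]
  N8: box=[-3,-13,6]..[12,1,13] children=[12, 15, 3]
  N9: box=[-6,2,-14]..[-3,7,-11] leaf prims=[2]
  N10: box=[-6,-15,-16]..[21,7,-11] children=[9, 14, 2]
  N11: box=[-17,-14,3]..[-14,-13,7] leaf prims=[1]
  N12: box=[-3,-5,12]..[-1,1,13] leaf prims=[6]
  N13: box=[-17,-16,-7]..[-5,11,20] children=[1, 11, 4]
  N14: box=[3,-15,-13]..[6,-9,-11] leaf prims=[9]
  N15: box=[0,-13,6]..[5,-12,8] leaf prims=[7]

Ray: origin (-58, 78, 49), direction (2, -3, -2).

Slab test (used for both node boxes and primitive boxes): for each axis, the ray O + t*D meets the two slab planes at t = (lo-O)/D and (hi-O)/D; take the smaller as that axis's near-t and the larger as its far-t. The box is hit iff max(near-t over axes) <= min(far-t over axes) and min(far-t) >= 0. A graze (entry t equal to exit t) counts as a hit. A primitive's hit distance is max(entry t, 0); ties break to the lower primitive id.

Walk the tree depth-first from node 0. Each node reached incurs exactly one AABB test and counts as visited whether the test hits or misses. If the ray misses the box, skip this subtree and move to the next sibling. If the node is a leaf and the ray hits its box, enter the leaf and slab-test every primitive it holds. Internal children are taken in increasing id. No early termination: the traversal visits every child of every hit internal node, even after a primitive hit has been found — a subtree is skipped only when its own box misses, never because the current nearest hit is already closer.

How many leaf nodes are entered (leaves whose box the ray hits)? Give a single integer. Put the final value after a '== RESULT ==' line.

Walk:
N0 x:[41/2,79/2] y:[20,94/3] z:[29/2,65/2] -> hit [41/2,94/3], descend [7, 8, 10, 13]
  N7 x:[45/2,49/2] y:[20,76/3] z:[53/2,65/2] -> miss, prune
  N8 x:[55/2,35] y:[77/3,91/3] z:[18,43/2] -> miss, prune
  N10 x:[26,79/2] y:[71/3,31] z:[30,65/2] -> hit [30,31], descend [2, 9, 14]
    N2 x:[38,79/2] y:[25,80/3] z:[30,65/2] -> miss, prune
    N9 x:[26,55/2] y:[71/3,76/3] z:[30,63/2] -> miss, prune
    N14 x:[61/2,32] y:[29,31] z:[30,31] -> hit [61/2,31] leaf, test {P9@t=61/2}
  N13 x:[41/2,53/2] y:[67/3,94/3] z:[29/2,28] -> hit [67/3,53/2], descend [1, 4, 11]
    N1 x:[41/2,22] y:[91/3,94/3] z:[26,28] -> miss, prune
    N4 x:[47/2,53/2] y:[67/3,73/3] z:[29/2,35/2] -> miss, prune
    N11 x:[41/2,22] y:[91/3,92/3] z:[21,23] -> miss, prune

11 AABB tests over nodes [0, 7, 8, 10, 2, 9, 14, 13, 1, 4, 11]; 1 leaf entered; closest P9.

== RESULT ==
1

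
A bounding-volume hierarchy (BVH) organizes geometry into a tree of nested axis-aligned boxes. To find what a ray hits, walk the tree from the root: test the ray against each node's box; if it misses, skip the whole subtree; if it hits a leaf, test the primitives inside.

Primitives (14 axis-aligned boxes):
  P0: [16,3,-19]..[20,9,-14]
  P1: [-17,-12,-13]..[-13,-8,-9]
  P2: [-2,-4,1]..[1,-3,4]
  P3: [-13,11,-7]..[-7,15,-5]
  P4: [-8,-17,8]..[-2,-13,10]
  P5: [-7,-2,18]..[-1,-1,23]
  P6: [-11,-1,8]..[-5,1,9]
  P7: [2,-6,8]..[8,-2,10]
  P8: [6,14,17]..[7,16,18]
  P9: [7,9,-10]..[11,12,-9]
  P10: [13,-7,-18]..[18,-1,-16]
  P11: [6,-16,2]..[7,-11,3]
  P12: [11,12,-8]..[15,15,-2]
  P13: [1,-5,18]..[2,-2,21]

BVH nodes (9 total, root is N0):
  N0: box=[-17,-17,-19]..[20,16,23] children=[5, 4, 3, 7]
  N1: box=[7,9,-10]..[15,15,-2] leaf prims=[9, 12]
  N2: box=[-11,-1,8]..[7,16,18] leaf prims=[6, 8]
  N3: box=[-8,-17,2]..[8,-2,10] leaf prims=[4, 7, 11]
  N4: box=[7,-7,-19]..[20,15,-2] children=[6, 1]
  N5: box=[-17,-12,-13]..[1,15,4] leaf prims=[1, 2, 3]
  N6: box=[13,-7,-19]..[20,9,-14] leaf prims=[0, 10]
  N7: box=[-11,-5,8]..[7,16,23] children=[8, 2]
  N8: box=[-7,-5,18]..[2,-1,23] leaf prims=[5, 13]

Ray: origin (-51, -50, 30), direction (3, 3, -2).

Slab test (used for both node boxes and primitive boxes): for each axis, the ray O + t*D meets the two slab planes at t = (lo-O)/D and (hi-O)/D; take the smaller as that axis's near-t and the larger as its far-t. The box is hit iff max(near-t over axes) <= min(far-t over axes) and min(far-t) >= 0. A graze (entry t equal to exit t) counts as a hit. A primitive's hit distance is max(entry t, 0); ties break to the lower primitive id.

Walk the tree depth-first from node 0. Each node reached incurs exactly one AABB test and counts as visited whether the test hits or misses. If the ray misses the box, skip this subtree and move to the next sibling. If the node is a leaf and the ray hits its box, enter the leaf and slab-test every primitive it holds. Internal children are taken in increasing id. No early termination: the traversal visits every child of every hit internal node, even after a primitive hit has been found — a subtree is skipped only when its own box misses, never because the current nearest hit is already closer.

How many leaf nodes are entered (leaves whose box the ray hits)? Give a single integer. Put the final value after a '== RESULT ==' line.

Traverse from the root:
N0 x:[34/3,71/3] y:[11,22] z:[7/2,49/2] -> hit [34/3,22], descend [3, 4, 5, 7]
  N3 x:[43/3,59/3] y:[11,16] z:[10,14] -> miss, prune
  N4 x:[58/3,71/3] y:[43/3,65/3] z:[16,49/2] -> hit [58/3,65/3], descend [1, 6]
    N1 x:[58/3,22] y:[59/3,65/3] z:[16,20] -> hit [59/3,20] leaf, test {P9@t=59/3, P12(miss)}
    N6 x:[64/3,71/3] y:[43/3,59/3] z:[22,49/2] -> miss, prune
  N5 x:[34/3,52/3] y:[38/3,65/3] z:[13,43/2] -> hit [13,52/3] leaf, test {P1(miss), P2(miss), P3(miss)}
  N7 x:[40/3,58/3] y:[15,22] z:[7/2,11] -> miss, prune

7 AABB tests over nodes [0, 3, 4, 1, 6, 5, 7]; 2 leaves entered; closest P9.

== RESULT ==
2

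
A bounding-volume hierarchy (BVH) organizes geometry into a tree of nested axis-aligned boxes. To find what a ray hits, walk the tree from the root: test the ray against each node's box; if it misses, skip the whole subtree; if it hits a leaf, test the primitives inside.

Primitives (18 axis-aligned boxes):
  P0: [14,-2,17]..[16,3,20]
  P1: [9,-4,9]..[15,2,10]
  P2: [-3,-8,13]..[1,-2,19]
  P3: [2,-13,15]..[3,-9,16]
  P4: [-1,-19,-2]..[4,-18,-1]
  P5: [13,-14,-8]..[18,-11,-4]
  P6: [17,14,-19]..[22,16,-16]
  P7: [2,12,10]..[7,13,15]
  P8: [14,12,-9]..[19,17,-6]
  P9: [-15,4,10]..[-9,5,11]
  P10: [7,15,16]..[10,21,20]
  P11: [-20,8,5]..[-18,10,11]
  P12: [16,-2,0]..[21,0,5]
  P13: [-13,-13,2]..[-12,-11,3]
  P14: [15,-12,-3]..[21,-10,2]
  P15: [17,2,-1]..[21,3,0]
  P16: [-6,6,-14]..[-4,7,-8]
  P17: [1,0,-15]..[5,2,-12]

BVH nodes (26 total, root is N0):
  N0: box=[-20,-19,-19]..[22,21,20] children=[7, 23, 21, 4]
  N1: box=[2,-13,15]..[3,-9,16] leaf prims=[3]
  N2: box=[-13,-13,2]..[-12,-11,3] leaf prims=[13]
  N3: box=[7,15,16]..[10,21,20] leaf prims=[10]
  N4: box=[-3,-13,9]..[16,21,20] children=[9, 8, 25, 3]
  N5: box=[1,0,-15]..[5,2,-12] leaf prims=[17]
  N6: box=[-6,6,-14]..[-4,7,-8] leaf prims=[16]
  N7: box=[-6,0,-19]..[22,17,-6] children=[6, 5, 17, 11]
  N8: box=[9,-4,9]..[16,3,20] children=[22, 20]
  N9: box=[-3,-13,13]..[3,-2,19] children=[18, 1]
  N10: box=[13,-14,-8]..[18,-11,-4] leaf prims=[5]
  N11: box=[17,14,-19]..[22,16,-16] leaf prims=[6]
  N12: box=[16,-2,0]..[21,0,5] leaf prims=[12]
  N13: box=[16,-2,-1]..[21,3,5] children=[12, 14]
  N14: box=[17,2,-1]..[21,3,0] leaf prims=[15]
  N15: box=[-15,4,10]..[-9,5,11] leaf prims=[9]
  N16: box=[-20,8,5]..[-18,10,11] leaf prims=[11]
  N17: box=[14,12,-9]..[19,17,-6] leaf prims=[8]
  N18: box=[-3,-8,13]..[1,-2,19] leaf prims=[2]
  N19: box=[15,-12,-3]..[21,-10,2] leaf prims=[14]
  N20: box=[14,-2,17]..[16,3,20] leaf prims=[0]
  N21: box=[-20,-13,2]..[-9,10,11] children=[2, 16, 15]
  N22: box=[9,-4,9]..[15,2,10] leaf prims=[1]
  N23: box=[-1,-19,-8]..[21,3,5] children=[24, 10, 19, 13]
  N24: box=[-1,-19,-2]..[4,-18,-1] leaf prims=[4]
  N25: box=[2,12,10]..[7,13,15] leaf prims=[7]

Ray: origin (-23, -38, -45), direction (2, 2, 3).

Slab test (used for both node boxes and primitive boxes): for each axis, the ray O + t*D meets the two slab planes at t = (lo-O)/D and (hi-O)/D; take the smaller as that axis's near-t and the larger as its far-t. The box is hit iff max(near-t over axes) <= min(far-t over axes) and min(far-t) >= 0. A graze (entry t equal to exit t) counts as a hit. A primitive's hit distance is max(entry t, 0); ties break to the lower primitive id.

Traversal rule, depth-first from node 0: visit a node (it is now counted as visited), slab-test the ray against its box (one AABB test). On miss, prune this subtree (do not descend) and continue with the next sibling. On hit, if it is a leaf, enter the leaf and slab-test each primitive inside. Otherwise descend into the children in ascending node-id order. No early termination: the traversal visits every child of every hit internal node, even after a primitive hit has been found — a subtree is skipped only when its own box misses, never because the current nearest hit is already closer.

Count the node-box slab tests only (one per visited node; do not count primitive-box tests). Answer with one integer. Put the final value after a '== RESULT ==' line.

Traverse from the root:
N0 x:[3/2,45/2] y:[19/2,59/2] z:[26/3,65/3] -> hit [19/2,65/3], descend [4, 7, 21, 23]
  N4 x:[10,39/2] y:[25/2,59/2] z:[18,65/3] -> hit [18,39/2], descend [3, 8, 9, 25]
    N3 x:[15,33/2] y:[53/2,59/2] z:[61/3,65/3] -> miss, prune
    N8 x:[16,39/2] y:[17,41/2] z:[18,65/3] -> hit [18,39/2], descend [20, 22]
      N20 x:[37/2,39/2] y:[18,41/2] z:[62/3,65/3] -> miss, prune
      N22 x:[16,19] y:[17,20] z:[18,55/3] -> hit [18,55/3] leaf, test {P1@t=18}
    N9 x:[10,13] y:[25/2,18] z:[58/3,64/3] -> miss, prune
    N25 x:[25/2,15] y:[25,51/2] z:[55/3,20] -> miss, prune
  N7 x:[17/2,45/2] y:[19,55/2] z:[26/3,13] -> miss, prune
  N21 x:[3/2,7] y:[25/2,24] z:[47/3,56/3] -> miss, prune
  N23 x:[11,22] y:[19/2,41/2] z:[37/3,50/3] -> hit [37/3,50/3], descend [10, 13, 19, 24]
    N10 x:[18,41/2] y:[12,27/2] z:[37/3,41/3] -> miss, prune
    N13 x:[39/2,22] y:[18,41/2] z:[44/3,50/3] -> miss, prune
    N19 x:[19,22] y:[13,14] z:[14,47/3] -> miss, prune
    N24 x:[11,27/2] y:[19/2,10] z:[43/3,44/3] -> miss, prune

Visited [0, 4, 3, 8, 20, 22, 9, 25, 7, 21, 23, 10, 13, 19, 24]. Tests: 15 box, 1 leaf. Nearest: P1.

== RESULT ==
15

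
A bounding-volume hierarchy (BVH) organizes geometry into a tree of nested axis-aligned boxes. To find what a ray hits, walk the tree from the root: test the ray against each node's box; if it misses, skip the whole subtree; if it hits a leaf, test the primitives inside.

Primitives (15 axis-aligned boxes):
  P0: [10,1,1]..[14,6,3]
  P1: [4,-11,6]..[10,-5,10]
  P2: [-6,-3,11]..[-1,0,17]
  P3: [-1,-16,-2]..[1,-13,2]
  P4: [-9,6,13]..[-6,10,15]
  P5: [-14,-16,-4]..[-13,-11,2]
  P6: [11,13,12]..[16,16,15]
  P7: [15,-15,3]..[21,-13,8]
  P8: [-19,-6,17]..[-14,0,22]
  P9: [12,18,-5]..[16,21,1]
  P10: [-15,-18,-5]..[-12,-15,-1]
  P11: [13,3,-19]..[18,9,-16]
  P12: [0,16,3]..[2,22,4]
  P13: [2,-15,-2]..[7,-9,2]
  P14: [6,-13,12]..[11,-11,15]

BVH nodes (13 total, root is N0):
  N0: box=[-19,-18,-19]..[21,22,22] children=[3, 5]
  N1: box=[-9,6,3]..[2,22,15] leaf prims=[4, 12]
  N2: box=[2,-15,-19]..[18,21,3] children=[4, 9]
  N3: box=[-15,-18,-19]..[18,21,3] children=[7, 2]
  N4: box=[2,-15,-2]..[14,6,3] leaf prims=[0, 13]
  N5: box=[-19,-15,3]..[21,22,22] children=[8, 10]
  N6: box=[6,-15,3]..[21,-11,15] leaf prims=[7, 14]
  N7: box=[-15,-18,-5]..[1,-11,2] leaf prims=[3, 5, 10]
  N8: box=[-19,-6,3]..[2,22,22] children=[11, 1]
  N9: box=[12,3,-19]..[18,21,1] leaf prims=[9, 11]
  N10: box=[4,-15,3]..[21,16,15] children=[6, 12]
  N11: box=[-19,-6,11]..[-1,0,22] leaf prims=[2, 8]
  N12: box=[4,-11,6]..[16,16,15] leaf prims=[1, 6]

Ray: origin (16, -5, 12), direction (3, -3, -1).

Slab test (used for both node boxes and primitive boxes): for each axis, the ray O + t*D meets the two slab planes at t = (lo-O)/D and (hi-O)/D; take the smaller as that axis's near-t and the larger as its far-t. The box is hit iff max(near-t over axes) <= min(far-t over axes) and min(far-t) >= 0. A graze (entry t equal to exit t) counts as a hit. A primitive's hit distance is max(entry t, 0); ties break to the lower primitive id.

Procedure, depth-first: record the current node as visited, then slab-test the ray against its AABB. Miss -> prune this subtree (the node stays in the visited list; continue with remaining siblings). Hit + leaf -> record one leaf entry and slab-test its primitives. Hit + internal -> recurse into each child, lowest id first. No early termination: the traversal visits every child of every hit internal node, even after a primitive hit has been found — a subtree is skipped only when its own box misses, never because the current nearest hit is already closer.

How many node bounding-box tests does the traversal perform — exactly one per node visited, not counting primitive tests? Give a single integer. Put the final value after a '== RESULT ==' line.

Traverse from the root:
N0 x:[-35/3,5/3] y:[-9,13/3] z:[-10,31] -> hit [-9,5/3], descend [3, 5]
  N3 x:[-31/3,2/3] y:[-26/3,13/3] z:[9,31] -> miss, prune
  N5 x:[-35/3,5/3] y:[-9,10/3] z:[-10,9] -> hit [-9,5/3], descend [8, 10]
    N8 x:[-35/3,-14/3] y:[-9,1/3] z:[-10,9] -> miss, prune
    N10 x:[-4,5/3] y:[-7,10/3] z:[-3,9] -> hit [-3,5/3], descend [6, 12]
      N6 x:[-10/3,5/3] y:[2,10/3] z:[-3,9] -> miss, prune
      N12 x:[-4,0] y:[-7,2] z:[-3,6] -> hit [-3,0] leaf, test {P1(miss), P6(miss)}

Summary -> nodes [0, 3, 5, 8, 10, 6, 12]; box-tests=7; leaf-entries=1; first=miss

== RESULT ==
7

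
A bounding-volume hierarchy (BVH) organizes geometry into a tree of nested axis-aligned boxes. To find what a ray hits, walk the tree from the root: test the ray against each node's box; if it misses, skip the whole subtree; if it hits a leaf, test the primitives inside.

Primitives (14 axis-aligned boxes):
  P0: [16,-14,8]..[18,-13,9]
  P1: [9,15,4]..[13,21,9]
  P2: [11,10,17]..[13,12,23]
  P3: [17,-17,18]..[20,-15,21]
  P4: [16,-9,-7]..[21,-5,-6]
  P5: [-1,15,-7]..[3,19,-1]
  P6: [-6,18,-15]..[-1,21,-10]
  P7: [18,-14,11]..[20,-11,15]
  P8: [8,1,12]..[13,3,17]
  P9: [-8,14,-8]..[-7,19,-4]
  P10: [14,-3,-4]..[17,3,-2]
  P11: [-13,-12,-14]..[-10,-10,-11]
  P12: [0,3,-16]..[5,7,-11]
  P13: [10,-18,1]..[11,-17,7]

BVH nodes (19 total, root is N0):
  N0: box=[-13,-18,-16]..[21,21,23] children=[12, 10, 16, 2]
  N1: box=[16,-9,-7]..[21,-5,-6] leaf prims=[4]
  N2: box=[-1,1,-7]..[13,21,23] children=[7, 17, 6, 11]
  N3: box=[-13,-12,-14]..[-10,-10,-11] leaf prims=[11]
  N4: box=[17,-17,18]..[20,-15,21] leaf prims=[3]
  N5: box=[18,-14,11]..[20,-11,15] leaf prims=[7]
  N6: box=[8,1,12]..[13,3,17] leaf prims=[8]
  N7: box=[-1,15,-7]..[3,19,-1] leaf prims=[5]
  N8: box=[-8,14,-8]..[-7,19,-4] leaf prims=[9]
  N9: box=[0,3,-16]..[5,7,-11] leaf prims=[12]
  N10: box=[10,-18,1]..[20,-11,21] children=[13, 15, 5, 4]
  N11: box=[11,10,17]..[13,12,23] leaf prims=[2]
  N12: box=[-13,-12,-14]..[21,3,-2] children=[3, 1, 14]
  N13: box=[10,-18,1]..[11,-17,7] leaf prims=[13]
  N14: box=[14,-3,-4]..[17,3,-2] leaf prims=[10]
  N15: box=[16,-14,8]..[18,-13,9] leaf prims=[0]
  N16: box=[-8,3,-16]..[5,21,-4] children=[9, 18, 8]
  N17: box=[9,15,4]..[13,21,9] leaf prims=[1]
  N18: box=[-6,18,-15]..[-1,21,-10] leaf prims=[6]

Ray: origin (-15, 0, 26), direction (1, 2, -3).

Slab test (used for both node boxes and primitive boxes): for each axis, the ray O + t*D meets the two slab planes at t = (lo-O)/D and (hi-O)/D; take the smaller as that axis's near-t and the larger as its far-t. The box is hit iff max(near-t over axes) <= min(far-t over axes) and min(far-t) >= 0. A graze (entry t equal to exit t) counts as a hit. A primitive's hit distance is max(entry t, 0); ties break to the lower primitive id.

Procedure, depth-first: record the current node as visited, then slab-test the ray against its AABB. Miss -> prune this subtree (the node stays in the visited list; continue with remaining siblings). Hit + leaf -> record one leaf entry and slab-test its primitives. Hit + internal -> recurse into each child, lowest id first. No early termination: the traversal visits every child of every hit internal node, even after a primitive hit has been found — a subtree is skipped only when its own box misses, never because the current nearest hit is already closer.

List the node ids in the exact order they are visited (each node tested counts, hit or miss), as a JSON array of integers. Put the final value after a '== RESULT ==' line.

Trace the traversal:
N0 x:[2,36] y:[-9,21/2] z:[1,14] -> hit [2,21/2], descend [2, 10, 12, 16]
  N2 x:[14,28] y:[1/2,21/2] z:[1,11] -> miss, prune
  N10 x:[25,35] y:[-9,-11/2] z:[5/3,25/3] -> miss, prune
  N12 x:[2,36] y:[-6,3/2] z:[28/3,40/3] -> miss, prune
  N16 x:[7,20] y:[3/2,21/2] z:[10,14] -> hit [10,21/2], descend [8, 9, 18]
    N8 x:[7,8] y:[7,19/2] z:[10,34/3] -> miss, prune
    N9 x:[15,20] y:[3/2,7/2] z:[37/3,14] -> miss, prune
    N18 x:[9,14] y:[9,21/2] z:[12,41/3] -> miss, prune

8 AABB tests over nodes [0, 2, 10, 12, 16, 8, 9, 18]; 0 leaves entered; closest miss.

== RESULT ==
[0, 2, 10, 12, 16, 8, 9, 18]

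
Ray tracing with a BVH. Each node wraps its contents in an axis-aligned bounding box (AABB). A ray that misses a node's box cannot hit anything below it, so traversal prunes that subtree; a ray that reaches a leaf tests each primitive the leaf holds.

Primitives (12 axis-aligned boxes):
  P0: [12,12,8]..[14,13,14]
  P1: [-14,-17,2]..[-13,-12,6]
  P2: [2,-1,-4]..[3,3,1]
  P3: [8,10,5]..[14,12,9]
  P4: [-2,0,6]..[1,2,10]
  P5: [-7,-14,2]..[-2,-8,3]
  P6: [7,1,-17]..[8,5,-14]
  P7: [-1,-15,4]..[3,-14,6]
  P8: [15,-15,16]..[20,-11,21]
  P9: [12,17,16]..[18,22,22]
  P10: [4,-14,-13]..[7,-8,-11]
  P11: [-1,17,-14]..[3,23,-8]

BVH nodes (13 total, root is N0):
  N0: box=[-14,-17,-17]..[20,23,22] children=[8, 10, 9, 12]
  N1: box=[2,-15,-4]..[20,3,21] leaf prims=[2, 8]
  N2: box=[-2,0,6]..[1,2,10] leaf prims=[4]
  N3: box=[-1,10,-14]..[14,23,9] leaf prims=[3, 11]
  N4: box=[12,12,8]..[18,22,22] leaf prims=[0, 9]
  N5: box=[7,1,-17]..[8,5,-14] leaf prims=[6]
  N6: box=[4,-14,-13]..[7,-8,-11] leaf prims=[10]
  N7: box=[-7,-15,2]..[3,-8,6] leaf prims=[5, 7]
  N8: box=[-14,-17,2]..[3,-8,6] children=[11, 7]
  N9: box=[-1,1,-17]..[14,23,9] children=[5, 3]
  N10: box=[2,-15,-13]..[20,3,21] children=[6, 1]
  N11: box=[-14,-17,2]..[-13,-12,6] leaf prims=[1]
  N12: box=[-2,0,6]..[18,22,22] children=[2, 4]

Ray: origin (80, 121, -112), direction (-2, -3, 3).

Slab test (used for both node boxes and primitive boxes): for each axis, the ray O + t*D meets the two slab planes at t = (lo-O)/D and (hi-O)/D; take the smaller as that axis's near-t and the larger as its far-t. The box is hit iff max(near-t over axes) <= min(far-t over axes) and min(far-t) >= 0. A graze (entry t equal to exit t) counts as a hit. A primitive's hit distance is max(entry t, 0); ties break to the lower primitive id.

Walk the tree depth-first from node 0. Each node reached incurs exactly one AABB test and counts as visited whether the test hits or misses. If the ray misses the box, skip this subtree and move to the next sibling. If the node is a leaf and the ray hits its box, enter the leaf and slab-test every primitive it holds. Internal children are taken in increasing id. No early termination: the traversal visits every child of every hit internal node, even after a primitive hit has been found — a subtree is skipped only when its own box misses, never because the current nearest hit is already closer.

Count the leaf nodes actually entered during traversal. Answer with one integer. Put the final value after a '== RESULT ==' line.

Trace the traversal:
N0 x:[30,47] y:[98/3,46] z:[95/3,134/3] -> hit [98/3,134/3], descend [8, 9, 10, 12]
  N8 x:[77/2,47] y:[43,46] z:[38,118/3] -> miss, prune
  N9 x:[33,81/2] y:[98/3,40] z:[95/3,121/3] -> hit [33,40], descend [3, 5]
    N3 x:[33,81/2] y:[98/3,37] z:[98/3,121/3] -> hit [33,37] leaf, test {P3(miss), P11(miss)}
    N5 x:[36,73/2] y:[116/3,40] z:[95/3,98/3] -> miss, prune
  N10 x:[30,39] y:[118/3,136/3] z:[33,133/3] -> miss, prune
  N12 x:[31,41] y:[33,121/3] z:[118/3,134/3] -> hit [118/3,121/3], descend [2, 4]
    N2 x:[79/2,41] y:[119/3,121/3] z:[118/3,122/3] -> hit [119/3,121/3] leaf, test {P4@t=119/3}
    N4 x:[31,34] y:[33,109/3] z:[40,134/3] -> miss, prune

9 AABB tests over nodes [0, 8, 9, 3, 5, 10, 12, 2, 4]; 2 leaves entered; closest P4.

== RESULT ==
2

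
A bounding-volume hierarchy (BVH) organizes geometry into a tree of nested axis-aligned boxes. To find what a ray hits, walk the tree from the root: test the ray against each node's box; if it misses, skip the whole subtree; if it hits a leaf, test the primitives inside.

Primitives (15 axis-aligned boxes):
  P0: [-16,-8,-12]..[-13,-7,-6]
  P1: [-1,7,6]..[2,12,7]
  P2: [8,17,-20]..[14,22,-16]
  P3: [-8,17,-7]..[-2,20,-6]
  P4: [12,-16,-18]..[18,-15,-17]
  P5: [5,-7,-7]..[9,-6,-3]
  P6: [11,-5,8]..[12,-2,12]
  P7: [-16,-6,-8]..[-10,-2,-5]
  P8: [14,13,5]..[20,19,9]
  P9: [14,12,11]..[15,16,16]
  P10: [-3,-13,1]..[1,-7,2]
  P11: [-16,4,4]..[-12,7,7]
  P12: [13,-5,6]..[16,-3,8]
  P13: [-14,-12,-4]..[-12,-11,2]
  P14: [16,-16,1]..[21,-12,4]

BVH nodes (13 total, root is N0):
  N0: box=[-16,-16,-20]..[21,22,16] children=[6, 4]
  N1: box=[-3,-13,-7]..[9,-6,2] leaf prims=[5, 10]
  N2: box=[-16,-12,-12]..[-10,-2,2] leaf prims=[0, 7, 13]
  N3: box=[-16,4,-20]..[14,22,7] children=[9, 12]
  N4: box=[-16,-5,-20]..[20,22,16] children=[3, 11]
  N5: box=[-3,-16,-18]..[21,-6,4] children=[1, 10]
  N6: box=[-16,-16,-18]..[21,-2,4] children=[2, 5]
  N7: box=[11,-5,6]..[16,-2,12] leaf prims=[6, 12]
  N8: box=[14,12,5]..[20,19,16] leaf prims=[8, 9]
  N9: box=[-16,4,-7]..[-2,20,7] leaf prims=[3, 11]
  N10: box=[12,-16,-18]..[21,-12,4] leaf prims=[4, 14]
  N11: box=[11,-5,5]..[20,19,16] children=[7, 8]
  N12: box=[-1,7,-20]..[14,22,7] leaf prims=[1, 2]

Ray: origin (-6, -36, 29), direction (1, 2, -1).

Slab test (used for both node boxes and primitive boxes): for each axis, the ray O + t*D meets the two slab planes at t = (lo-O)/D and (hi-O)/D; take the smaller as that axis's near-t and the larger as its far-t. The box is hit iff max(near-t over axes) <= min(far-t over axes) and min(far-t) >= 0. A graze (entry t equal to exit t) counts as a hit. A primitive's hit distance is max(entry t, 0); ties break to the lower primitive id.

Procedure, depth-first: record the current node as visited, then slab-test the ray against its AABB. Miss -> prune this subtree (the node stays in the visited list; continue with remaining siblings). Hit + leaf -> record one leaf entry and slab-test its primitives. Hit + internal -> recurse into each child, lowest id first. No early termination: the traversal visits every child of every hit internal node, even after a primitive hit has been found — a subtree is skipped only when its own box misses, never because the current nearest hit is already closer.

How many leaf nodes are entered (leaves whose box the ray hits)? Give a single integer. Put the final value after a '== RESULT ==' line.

Walk:
N0 x:[-10,27] y:[10,29] z:[13,49] -> hit [13,27], descend [4, 6]
  N4 x:[-10,26] y:[31/2,29] z:[13,49] -> hit [31/2,26], descend [3, 11]
    N3 x:[-10,20] y:[20,29] z:[22,49] -> miss, prune
    N11 x:[17,26] y:[31/2,55/2] z:[13,24] -> hit [17,24], descend [7, 8]
      N7 x:[17,22] y:[31/2,17] z:[17,23] -> hit [17,17] leaf, test {P6@t=17, P12(miss)}
      N8 x:[20,26] y:[24,55/2] z:[13,24] -> hit [24,24] leaf, test {P8(miss), P9(miss)}
  N6 x:[-10,27] y:[10,17] z:[25,47] -> miss, prune

order=[0, 4, 3, 11, 7, 8, 6]  |boxes|=7  |leaves|=2  hit=P6

== RESULT ==
2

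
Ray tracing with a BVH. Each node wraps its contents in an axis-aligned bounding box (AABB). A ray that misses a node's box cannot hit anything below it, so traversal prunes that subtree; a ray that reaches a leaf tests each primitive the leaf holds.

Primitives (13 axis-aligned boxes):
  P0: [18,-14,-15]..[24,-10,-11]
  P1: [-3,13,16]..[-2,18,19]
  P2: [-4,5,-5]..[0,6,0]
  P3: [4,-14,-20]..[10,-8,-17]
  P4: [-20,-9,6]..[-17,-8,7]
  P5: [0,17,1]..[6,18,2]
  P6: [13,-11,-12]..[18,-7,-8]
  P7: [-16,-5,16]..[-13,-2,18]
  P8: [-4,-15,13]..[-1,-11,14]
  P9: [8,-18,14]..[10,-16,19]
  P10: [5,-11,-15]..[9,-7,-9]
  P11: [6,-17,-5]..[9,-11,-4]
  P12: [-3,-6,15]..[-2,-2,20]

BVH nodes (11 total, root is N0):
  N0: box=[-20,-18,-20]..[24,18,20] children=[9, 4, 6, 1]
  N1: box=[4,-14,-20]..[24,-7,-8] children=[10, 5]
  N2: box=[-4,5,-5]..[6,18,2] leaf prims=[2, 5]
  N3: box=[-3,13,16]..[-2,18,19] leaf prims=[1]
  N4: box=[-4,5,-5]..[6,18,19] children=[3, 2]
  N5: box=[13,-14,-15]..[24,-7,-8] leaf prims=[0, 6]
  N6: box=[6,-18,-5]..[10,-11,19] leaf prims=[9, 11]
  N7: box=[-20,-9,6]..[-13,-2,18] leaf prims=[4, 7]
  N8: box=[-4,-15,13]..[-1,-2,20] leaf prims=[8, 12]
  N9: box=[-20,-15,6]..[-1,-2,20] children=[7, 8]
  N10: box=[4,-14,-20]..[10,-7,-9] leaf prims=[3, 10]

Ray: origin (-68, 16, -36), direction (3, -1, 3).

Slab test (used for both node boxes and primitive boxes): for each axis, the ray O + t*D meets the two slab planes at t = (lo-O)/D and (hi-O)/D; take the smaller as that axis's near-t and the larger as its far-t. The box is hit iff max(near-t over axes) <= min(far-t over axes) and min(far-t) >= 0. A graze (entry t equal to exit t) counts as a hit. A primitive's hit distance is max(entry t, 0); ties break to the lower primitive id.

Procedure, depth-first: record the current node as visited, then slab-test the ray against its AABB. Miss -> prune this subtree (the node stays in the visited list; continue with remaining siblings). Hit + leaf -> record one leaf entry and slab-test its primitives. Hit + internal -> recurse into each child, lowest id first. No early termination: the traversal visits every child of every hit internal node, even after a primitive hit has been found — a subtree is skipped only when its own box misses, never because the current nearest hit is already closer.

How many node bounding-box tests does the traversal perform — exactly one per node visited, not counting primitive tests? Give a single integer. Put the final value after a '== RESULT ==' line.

Trace the traversal:
N0 x:[16,92/3] y:[-2,34] z:[16/3,56/3] -> hit [16,56/3], descend [1, 4, 6, 9]
  N1 x:[24,92/3] y:[23,30] z:[16/3,28/3] -> miss, prune
  N4 x:[64/3,74/3] y:[-2,11] z:[31/3,55/3] -> miss, prune
  N6 x:[74/3,26] y:[27,34] z:[31/3,55/3] -> miss, prune
  N9 x:[16,67/3] y:[18,31] z:[14,56/3] -> hit [18,56/3], descend [7, 8]
    N7 x:[16,55/3] y:[18,25] z:[14,18] -> hit [18,18] leaf, test {P4(miss), P7@t=18}
    N8 x:[64/3,67/3] y:[18,31] z:[49/3,56/3] -> miss, prune

Visited [0, 1, 4, 6, 9, 7, 8]. Tests: 7 box, 1 leaf. Nearest: P7.

== RESULT ==
7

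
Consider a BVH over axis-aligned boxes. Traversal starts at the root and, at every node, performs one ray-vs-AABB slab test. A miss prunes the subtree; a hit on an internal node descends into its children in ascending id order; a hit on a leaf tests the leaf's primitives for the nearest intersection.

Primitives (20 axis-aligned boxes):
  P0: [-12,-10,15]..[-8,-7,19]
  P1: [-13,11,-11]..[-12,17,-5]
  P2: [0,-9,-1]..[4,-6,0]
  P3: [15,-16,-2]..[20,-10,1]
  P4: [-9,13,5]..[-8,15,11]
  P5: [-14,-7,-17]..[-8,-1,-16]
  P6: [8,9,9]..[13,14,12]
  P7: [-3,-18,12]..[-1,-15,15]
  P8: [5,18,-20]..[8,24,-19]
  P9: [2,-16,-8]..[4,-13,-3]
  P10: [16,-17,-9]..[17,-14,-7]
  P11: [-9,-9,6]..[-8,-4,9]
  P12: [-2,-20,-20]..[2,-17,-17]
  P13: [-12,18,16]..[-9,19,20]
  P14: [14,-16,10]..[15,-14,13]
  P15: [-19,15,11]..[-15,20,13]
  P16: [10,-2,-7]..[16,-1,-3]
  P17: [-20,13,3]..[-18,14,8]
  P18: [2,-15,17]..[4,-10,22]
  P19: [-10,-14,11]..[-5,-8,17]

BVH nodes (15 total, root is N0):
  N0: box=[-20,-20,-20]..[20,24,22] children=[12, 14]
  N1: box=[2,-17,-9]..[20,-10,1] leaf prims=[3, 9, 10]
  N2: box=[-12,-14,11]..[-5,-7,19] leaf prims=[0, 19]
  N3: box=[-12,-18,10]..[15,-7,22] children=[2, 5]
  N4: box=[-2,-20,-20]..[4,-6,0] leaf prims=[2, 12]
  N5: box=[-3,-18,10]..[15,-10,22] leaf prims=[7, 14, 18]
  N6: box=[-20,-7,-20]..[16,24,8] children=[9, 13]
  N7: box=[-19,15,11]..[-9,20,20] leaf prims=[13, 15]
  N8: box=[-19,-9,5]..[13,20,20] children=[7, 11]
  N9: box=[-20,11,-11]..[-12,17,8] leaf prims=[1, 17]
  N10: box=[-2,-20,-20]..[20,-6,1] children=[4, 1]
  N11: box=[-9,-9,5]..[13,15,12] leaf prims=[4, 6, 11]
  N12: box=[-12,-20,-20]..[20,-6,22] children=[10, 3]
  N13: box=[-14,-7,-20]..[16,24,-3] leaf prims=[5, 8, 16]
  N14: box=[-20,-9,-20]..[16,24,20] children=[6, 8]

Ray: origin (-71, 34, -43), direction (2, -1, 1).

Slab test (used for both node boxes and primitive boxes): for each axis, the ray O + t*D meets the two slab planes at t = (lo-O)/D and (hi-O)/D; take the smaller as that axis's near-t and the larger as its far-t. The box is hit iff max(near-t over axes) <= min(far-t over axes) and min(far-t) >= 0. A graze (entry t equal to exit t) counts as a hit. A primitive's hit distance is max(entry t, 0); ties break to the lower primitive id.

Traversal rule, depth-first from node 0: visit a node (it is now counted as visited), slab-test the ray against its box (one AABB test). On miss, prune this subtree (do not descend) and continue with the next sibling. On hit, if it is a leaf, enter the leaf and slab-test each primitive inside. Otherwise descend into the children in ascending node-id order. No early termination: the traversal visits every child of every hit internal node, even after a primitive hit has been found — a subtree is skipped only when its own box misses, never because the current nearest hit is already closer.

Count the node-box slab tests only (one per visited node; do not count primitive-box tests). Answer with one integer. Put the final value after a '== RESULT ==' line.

Walk:
N0 x:[51/2,91/2] y:[10,54] z:[23,65] -> hit [51/2,91/2], descend [12, 14]
  N12 x:[59/2,91/2] y:[40,54] z:[23,65] -> hit [40,91/2], descend [3, 10]
    N3 x:[59/2,43] y:[41,52] z:[53,65] -> miss, prune
    N10 x:[69/2,91/2] y:[40,54] z:[23,44] -> hit [40,44], descend [1, 4]
      N1 x:[73/2,91/2] y:[44,51] z:[34,44] -> hit [44,44] leaf, test {P3@t=44, P9(miss), P10(miss)}
      N4 x:[69/2,75/2] y:[40,54] z:[23,43] -> miss, prune
  N14 x:[51/2,87/2] y:[10,43] z:[23,63] -> hit [51/2,43], descend [6, 8]
    N6 x:[51/2,87/2] y:[10,41] z:[23,51] -> hit [51/2,41], descend [9, 13]
      N9 x:[51/2,59/2] y:[17,23] z:[32,51] -> miss, prune
      N13 x:[57/2,87/2] y:[10,41] z:[23,40] -> hit [57/2,40] leaf, test {P5(miss), P8(miss), P16(miss)}
    N8 x:[26,42] y:[14,43] z:[48,63] -> miss, prune

11 AABB tests over nodes [0, 12, 3, 10, 1, 4, 14, 6, 9, 13, 8]; 2 leaves entered; closest P3.

== RESULT ==
11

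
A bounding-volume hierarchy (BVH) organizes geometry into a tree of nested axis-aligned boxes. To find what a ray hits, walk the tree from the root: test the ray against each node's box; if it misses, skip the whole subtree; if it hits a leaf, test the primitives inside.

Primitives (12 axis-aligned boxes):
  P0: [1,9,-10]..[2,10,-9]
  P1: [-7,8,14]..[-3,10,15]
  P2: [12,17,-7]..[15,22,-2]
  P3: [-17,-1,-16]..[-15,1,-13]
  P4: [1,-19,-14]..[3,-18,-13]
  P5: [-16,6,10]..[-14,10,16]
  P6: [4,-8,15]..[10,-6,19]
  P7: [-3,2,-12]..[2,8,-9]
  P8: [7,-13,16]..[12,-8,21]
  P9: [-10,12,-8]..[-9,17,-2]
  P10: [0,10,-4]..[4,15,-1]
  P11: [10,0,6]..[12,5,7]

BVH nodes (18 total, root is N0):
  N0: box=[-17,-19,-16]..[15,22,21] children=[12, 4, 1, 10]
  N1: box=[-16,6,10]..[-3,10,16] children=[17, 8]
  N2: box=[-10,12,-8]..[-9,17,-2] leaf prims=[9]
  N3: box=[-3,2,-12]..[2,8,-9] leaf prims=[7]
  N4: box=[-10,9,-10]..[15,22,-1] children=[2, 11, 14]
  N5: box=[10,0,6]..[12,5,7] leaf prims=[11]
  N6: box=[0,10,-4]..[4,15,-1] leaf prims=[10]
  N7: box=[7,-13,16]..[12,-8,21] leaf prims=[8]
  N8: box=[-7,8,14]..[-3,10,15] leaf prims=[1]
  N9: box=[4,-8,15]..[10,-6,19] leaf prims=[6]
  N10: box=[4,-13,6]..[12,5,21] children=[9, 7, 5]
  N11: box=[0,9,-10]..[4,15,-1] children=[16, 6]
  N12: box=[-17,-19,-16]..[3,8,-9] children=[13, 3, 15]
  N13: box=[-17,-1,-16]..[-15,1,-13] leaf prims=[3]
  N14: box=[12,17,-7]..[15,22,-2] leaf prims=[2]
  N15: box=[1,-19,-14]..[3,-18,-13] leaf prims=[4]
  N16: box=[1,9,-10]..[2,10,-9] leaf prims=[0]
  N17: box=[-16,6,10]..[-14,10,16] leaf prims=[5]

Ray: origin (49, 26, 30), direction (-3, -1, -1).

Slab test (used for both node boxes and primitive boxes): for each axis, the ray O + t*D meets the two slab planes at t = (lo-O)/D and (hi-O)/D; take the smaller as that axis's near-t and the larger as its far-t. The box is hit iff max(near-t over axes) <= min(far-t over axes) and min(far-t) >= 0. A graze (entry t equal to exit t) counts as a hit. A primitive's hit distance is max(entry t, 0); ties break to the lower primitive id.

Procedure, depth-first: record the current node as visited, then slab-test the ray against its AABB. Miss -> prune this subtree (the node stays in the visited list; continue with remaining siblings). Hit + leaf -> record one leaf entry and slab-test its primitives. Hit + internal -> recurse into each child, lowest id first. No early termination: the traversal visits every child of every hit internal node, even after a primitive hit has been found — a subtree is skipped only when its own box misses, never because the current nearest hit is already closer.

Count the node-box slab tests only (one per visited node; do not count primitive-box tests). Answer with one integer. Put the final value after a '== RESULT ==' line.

Traverse from the root:
N0 x:[34/3,22] y:[4,45] z:[9,46] -> hit [34/3,22], descend [1, 4, 10, 12]
  N1 x:[52/3,65/3] y:[16,20] z:[14,20] -> hit [52/3,20], descend [8, 17]
    N8 x:[52/3,56/3] y:[16,18] z:[15,16] -> miss, prune
    N17 x:[21,65/3] y:[16,20] z:[14,20] -> miss, prune
  N4 x:[34/3,59/3] y:[4,17] z:[31,40] -> miss, prune
  N10 x:[37/3,15] y:[21,39] z:[9,24] -> miss, prune
  N12 x:[46/3,22] y:[18,45] z:[39,46] -> miss, prune

order=[0, 1, 8, 17, 4, 10, 12]  |boxes|=7  |leaves|=0  hit=miss

== RESULT ==
7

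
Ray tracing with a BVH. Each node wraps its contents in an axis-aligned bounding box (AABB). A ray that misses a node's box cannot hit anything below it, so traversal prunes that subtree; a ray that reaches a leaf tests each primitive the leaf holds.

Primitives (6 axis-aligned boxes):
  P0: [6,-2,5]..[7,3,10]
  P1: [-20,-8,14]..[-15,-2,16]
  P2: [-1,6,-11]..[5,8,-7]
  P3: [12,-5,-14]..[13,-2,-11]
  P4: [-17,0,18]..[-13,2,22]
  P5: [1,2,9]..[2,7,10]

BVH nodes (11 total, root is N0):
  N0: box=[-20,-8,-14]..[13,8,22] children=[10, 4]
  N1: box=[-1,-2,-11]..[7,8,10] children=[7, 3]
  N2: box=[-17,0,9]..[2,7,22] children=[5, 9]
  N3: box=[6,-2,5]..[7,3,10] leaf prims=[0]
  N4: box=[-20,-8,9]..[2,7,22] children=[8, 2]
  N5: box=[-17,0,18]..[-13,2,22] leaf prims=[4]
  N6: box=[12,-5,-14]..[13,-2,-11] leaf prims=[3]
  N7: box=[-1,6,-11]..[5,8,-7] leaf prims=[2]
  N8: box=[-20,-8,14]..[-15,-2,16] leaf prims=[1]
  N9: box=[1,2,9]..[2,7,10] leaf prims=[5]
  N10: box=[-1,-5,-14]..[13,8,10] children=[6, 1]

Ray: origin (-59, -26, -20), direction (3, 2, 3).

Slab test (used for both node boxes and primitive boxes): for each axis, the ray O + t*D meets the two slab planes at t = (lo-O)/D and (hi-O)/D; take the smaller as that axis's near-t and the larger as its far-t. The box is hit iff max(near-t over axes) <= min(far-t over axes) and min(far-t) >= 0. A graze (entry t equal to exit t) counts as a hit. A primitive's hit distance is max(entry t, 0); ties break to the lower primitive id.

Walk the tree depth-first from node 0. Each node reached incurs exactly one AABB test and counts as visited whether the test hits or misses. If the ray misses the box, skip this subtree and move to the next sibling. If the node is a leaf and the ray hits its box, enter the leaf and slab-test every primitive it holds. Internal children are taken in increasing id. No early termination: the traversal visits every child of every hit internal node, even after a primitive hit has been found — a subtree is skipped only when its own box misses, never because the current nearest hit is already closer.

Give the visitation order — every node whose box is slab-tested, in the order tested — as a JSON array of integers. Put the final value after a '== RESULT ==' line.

Walk:
N0 x:[13,24] y:[9,17] z:[2,14] -> hit [13,14], descend [4, 10]
  N4 x:[13,61/3] y:[9,33/2] z:[29/3,14] -> hit [13,14], descend [2, 8]
    N2 x:[14,61/3] y:[13,33/2] z:[29/3,14] -> hit [14,14], descend [5, 9]
      N5 x:[14,46/3] y:[13,14] z:[38/3,14] -> hit [14,14] leaf, test {P4@t=14}
      N9 x:[20,61/3] y:[14,33/2] z:[29/3,10] -> miss, prune
    N8 x:[13,44/3] y:[9,12] z:[34/3,12] -> miss, prune
  N10 x:[58/3,24] y:[21/2,17] z:[2,10] -> miss, prune

7 AABB tests over nodes [0, 4, 2, 5, 9, 8, 10]; 1 leaf entered; closest P4.

== RESULT ==
[0, 4, 2, 5, 9, 8, 10]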